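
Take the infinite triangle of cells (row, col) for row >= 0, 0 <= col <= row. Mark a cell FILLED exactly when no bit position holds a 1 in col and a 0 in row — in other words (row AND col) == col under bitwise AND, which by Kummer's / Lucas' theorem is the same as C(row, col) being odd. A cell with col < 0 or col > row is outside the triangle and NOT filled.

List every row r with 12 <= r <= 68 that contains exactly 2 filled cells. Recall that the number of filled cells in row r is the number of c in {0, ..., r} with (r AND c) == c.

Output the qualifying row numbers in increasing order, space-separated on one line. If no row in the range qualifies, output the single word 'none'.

Row r has 2^popcount(r) filled cells, so we need popcount(r) = log2(2) = 1.
Scan r = 12..68 and keep those with exactly 1 one-bits:
r=12=1100 popcount=2 -> skip
r=13=1101 popcount=3 -> skip
r=14=1110 popcount=3 -> skip
r=15=1111 popcount=4 -> skip
r=16=10000 popcount=1 -> KEEP
r=17=10001 popcount=2 -> skip
r=18=10010 popcount=2 -> skip
r=19=10011 popcount=3 -> skip
r=20=10100 popcount=2 -> skip
r=21=10101 popcount=3 -> skip
r=22=10110 popcount=3 -> skip
r=23=10111 popcount=4 -> skip
r=24=11000 popcount=2 -> skip
r=25=11001 popcount=3 -> skip
r=26=11010 popcount=3 -> skip
r=27=11011 popcount=4 -> skip
r=28=11100 popcount=3 -> skip
r=29=11101 popcount=4 -> skip
r=30=11110 popcount=4 -> skip
r=31=11111 popcount=5 -> skip
r=32=100000 popcount=1 -> KEEP
r=33=100001 popcount=2 -> skip
r=34=100010 popcount=2 -> skip
r=35=100011 popcount=3 -> skip
r=36=100100 popcount=2 -> skip
r=37=100101 popcount=3 -> skip
r=38=100110 popcount=3 -> skip
r=39=100111 popcount=4 -> skip
r=40=101000 popcount=2 -> skip
r=41=101001 popcount=3 -> skip
r=42=101010 popcount=3 -> skip
r=43=101011 popcount=4 -> skip
r=44=101100 popcount=3 -> skip
r=45=101101 popcount=4 -> skip
r=46=101110 popcount=4 -> skip
r=47=101111 popcount=5 -> skip
r=48=110000 popcount=2 -> skip
r=49=110001 popcount=3 -> skip
r=50=110010 popcount=3 -> skip
r=51=110011 popcount=4 -> skip
r=52=110100 popcount=3 -> skip
r=53=110101 popcount=4 -> skip
r=54=110110 popcount=4 -> skip
r=55=110111 popcount=5 -> skip
r=56=111000 popcount=3 -> skip
r=57=111001 popcount=4 -> skip
r=58=111010 popcount=4 -> skip
r=59=111011 popcount=5 -> skip
r=60=111100 popcount=4 -> skip
r=61=111101 popcount=5 -> skip
r=62=111110 popcount=5 -> skip
r=63=111111 popcount=6 -> skip
r=64=1000000 popcount=1 -> KEEP
r=65=1000001 popcount=2 -> skip
r=66=1000010 popcount=2 -> skip
r=67=1000011 popcount=3 -> skip
r=68=1000100 popcount=2 -> skip
Kept rows: 16 32 64

Answer: 16 32 64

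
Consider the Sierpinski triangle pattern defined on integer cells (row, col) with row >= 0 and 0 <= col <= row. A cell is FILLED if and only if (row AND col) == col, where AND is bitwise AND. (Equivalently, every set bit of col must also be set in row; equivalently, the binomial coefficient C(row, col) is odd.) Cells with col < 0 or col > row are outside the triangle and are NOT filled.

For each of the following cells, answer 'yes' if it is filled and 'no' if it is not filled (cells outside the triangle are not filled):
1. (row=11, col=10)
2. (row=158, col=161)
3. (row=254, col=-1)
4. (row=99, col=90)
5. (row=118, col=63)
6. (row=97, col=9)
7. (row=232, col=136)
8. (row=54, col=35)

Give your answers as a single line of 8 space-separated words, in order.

(11,10): row=0b1011, col=0b1010, row AND col = 0b1010 = 10; 10 == 10 -> filled
(158,161): col outside [0, 158] -> not filled
(254,-1): col outside [0, 254] -> not filled
(99,90): row=0b1100011, col=0b1011010, row AND col = 0b1000010 = 66; 66 != 90 -> empty
(118,63): row=0b1110110, col=0b111111, row AND col = 0b110110 = 54; 54 != 63 -> empty
(97,9): row=0b1100001, col=0b1001, row AND col = 0b1 = 1; 1 != 9 -> empty
(232,136): row=0b11101000, col=0b10001000, row AND col = 0b10001000 = 136; 136 == 136 -> filled
(54,35): row=0b110110, col=0b100011, row AND col = 0b100010 = 34; 34 != 35 -> empty

Answer: yes no no no no no yes no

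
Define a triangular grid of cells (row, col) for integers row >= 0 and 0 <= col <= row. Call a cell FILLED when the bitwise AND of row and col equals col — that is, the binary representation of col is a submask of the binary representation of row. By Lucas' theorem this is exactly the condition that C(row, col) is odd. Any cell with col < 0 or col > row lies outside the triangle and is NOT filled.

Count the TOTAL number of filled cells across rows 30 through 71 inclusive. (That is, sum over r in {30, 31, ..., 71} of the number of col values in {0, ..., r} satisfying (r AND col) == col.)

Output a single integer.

r30=11110 pc4: +16 =16
r31=11111 pc5: +32 =48
r32=100000 pc1: +2 =50
r33=100001 pc2: +4 =54
r34=100010 pc2: +4 =58
r35=100011 pc3: +8 =66
r36=100100 pc2: +4 =70
r37=100101 pc3: +8 =78
r38=100110 pc3: +8 =86
r39=100111 pc4: +16 =102
r40=101000 pc2: +4 =106
r41=101001 pc3: +8 =114
r42=101010 pc3: +8 =122
r43=101011 pc4: +16 =138
r44=101100 pc3: +8 =146
r45=101101 pc4: +16 =162
r46=101110 pc4: +16 =178
r47=101111 pc5: +32 =210
r48=110000 pc2: +4 =214
r49=110001 pc3: +8 =222
r50=110010 pc3: +8 =230
r51=110011 pc4: +16 =246
r52=110100 pc3: +8 =254
r53=110101 pc4: +16 =270
r54=110110 pc4: +16 =286
r55=110111 pc5: +32 =318
r56=111000 pc3: +8 =326
r57=111001 pc4: +16 =342
r58=111010 pc4: +16 =358
r59=111011 pc5: +32 =390
r60=111100 pc4: +16 =406
r61=111101 pc5: +32 =438
r62=111110 pc5: +32 =470
r63=111111 pc6: +64 =534
r64=1000000 pc1: +2 =536
r65=1000001 pc2: +4 =540
r66=1000010 pc2: +4 =544
r67=1000011 pc3: +8 =552
r68=1000100 pc2: +4 =556
r69=1000101 pc3: +8 =564
r70=1000110 pc3: +8 =572
r71=1000111 pc4: +16 =588

Answer: 588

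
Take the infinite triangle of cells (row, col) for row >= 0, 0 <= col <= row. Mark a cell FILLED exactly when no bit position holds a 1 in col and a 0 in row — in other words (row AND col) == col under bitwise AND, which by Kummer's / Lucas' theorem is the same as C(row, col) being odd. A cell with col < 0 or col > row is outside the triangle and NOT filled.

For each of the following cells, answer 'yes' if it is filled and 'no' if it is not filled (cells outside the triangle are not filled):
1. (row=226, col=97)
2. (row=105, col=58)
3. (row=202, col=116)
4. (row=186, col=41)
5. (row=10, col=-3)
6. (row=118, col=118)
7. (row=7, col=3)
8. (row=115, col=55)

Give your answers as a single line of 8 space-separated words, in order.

Answer: no no no no no yes yes no

Derivation:
(226,97): row=0b11100010, col=0b1100001, row AND col = 0b1100000 = 96; 96 != 97 -> empty
(105,58): row=0b1101001, col=0b111010, row AND col = 0b101000 = 40; 40 != 58 -> empty
(202,116): row=0b11001010, col=0b1110100, row AND col = 0b1000000 = 64; 64 != 116 -> empty
(186,41): row=0b10111010, col=0b101001, row AND col = 0b101000 = 40; 40 != 41 -> empty
(10,-3): col outside [0, 10] -> not filled
(118,118): row=0b1110110, col=0b1110110, row AND col = 0b1110110 = 118; 118 == 118 -> filled
(7,3): row=0b111, col=0b11, row AND col = 0b11 = 3; 3 == 3 -> filled
(115,55): row=0b1110011, col=0b110111, row AND col = 0b110011 = 51; 51 != 55 -> empty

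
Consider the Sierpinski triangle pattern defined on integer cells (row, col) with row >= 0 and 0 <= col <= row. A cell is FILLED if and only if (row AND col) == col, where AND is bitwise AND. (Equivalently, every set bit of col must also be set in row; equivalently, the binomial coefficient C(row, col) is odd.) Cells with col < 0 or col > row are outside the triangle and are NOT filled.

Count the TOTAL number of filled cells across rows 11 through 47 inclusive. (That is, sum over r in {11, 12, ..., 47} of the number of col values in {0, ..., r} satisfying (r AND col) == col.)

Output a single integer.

r11=1011 pc3: +8 =8
r12=1100 pc2: +4 =12
r13=1101 pc3: +8 =20
r14=1110 pc3: +8 =28
r15=1111 pc4: +16 =44
r16=10000 pc1: +2 =46
r17=10001 pc2: +4 =50
r18=10010 pc2: +4 =54
r19=10011 pc3: +8 =62
r20=10100 pc2: +4 =66
r21=10101 pc3: +8 =74
r22=10110 pc3: +8 =82
r23=10111 pc4: +16 =98
r24=11000 pc2: +4 =102
r25=11001 pc3: +8 =110
r26=11010 pc3: +8 =118
r27=11011 pc4: +16 =134
r28=11100 pc3: +8 =142
r29=11101 pc4: +16 =158
r30=11110 pc4: +16 =174
r31=11111 pc5: +32 =206
r32=100000 pc1: +2 =208
r33=100001 pc2: +4 =212
r34=100010 pc2: +4 =216
r35=100011 pc3: +8 =224
r36=100100 pc2: +4 =228
r37=100101 pc3: +8 =236
r38=100110 pc3: +8 =244
r39=100111 pc4: +16 =260
r40=101000 pc2: +4 =264
r41=101001 pc3: +8 =272
r42=101010 pc3: +8 =280
r43=101011 pc4: +16 =296
r44=101100 pc3: +8 =304
r45=101101 pc4: +16 =320
r46=101110 pc4: +16 =336
r47=101111 pc5: +32 =368

Answer: 368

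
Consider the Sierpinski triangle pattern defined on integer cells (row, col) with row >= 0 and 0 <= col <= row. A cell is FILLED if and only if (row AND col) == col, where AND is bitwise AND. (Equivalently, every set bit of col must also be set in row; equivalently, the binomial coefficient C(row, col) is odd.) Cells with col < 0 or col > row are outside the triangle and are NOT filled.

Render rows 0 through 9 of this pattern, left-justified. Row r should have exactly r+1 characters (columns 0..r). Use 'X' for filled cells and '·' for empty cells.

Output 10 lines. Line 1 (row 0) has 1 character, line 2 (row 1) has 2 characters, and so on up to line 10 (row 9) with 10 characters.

r0=0: X
r1=1: XX
r2=10: X·X
r3=11: XXXX
r4=100: X···X
r5=101: XX··XX
r6=110: X·X·X·X
r7=111: XXXXXXXX
r8=1000: X·······X
r9=1001: XX······XX

Answer: X
XX
X·X
XXXX
X···X
XX··XX
X·X·X·X
XXXXXXXX
X·······X
XX······XX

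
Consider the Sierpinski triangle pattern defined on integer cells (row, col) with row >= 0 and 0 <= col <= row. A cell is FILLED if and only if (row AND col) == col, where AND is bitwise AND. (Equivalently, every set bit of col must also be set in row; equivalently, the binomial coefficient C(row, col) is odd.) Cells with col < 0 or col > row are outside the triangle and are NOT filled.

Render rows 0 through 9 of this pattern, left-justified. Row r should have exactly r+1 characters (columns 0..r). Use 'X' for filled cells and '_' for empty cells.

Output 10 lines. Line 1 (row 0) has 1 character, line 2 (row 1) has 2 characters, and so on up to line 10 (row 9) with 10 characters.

r0=0: X
r1=1: XX
r2=10: X_X
r3=11: XXXX
r4=100: X___X
r5=101: XX__XX
r6=110: X_X_X_X
r7=111: XXXXXXXX
r8=1000: X_______X
r9=1001: XX______XX

Answer: X
XX
X_X
XXXX
X___X
XX__XX
X_X_X_X
XXXXXXXX
X_______X
XX______XX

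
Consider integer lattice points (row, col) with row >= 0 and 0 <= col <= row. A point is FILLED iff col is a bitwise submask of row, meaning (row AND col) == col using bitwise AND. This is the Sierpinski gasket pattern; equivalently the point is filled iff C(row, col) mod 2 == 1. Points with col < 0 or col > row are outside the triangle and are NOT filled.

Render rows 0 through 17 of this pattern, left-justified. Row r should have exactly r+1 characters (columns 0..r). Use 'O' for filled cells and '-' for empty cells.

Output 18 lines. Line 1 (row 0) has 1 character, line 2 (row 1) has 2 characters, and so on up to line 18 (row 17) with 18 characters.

Answer: O
OO
O-O
OOOO
O---O
OO--OO
O-O-O-O
OOOOOOOO
O-------O
OO------OO
O-O-----O-O
OOOO----OOOO
O---O---O---O
OO--OO--OO--OO
O-O-O-O-O-O-O-O
OOOOOOOOOOOOOOOO
O---------------O
OO--------------OO

Derivation:
r0=0: O
r1=1: OO
r2=10: O-O
r3=11: OOOO
r4=100: O---O
r5=101: OO--OO
r6=110: O-O-O-O
r7=111: OOOOOOOO
r8=1000: O-------O
r9=1001: OO------OO
r10=1010: O-O-----O-O
r11=1011: OOOO----OOOO
r12=1100: O---O---O---O
r13=1101: OO--OO--OO--OO
r14=1110: O-O-O-O-O-O-O-O
r15=1111: OOOOOOOOOOOOOOOO
r16=10000: O---------------O
r17=10001: OO--------------OO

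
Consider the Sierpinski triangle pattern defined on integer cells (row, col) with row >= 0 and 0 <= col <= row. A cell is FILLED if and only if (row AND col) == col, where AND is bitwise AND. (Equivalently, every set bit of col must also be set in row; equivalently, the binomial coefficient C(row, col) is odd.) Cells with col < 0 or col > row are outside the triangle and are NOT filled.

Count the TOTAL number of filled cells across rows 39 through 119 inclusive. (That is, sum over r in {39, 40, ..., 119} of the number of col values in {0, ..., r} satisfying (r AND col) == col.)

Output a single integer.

r39=100111 pc4: +16 =16
r40=101000 pc2: +4 =20
r41=101001 pc3: +8 =28
r42=101010 pc3: +8 =36
r43=101011 pc4: +16 =52
r44=101100 pc3: +8 =60
r45=101101 pc4: +16 =76
r46=101110 pc4: +16 =92
r47=101111 pc5: +32 =124
r48=110000 pc2: +4 =128
r49=110001 pc3: +8 =136
r50=110010 pc3: +8 =144
r51=110011 pc4: +16 =160
r52=110100 pc3: +8 =168
r53=110101 pc4: +16 =184
r54=110110 pc4: +16 =200
r55=110111 pc5: +32 =232
r56=111000 pc3: +8 =240
r57=111001 pc4: +16 =256
r58=111010 pc4: +16 =272
r59=111011 pc5: +32 =304
r60=111100 pc4: +16 =320
r61=111101 pc5: +32 =352
r62=111110 pc5: +32 =384
r63=111111 pc6: +64 =448
r64=1000000 pc1: +2 =450
r65=1000001 pc2: +4 =454
r66=1000010 pc2: +4 =458
r67=1000011 pc3: +8 =466
r68=1000100 pc2: +4 =470
r69=1000101 pc3: +8 =478
r70=1000110 pc3: +8 =486
r71=1000111 pc4: +16 =502
r72=1001000 pc2: +4 =506
r73=1001001 pc3: +8 =514
r74=1001010 pc3: +8 =522
r75=1001011 pc4: +16 =538
r76=1001100 pc3: +8 =546
r77=1001101 pc4: +16 =562
r78=1001110 pc4: +16 =578
r79=1001111 pc5: +32 =610
r80=1010000 pc2: +4 =614
r81=1010001 pc3: +8 =622
r82=1010010 pc3: +8 =630
r83=1010011 pc4: +16 =646
r84=1010100 pc3: +8 =654
r85=1010101 pc4: +16 =670
r86=1010110 pc4: +16 =686
r87=1010111 pc5: +32 =718
r88=1011000 pc3: +8 =726
r89=1011001 pc4: +16 =742
r90=1011010 pc4: +16 =758
r91=1011011 pc5: +32 =790
r92=1011100 pc4: +16 =806
r93=1011101 pc5: +32 =838
r94=1011110 pc5: +32 =870
r95=1011111 pc6: +64 =934
r96=1100000 pc2: +4 =938
r97=1100001 pc3: +8 =946
r98=1100010 pc3: +8 =954
r99=1100011 pc4: +16 =970
r100=1100100 pc3: +8 =978
r101=1100101 pc4: +16 =994
r102=1100110 pc4: +16 =1010
r103=1100111 pc5: +32 =1042
r104=1101000 pc3: +8 =1050
r105=1101001 pc4: +16 =1066
r106=1101010 pc4: +16 =1082
r107=1101011 pc5: +32 =1114
r108=1101100 pc4: +16 =1130
r109=1101101 pc5: +32 =1162
r110=1101110 pc5: +32 =1194
r111=1101111 pc6: +64 =1258
r112=1110000 pc3: +8 =1266
r113=1110001 pc4: +16 =1282
r114=1110010 pc4: +16 =1298
r115=1110011 pc5: +32 =1330
r116=1110100 pc4: +16 =1346
r117=1110101 pc5: +32 =1378
r118=1110110 pc5: +32 =1410
r119=1110111 pc6: +64 =1474

Answer: 1474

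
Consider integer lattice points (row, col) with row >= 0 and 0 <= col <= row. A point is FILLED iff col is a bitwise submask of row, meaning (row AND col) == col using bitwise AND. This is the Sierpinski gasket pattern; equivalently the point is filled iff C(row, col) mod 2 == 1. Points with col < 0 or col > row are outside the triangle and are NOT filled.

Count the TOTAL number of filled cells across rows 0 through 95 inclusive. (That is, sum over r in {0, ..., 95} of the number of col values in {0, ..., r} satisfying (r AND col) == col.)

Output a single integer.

r0=0 pc0: +1 =1
r1=1 pc1: +2 =3
r2=10 pc1: +2 =5
r3=11 pc2: +4 =9
r4=100 pc1: +2 =11
r5=101 pc2: +4 =15
r6=110 pc2: +4 =19
r7=111 pc3: +8 =27
r8=1000 pc1: +2 =29
r9=1001 pc2: +4 =33
r10=1010 pc2: +4 =37
r11=1011 pc3: +8 =45
r12=1100 pc2: +4 =49
r13=1101 pc3: +8 =57
r14=1110 pc3: +8 =65
r15=1111 pc4: +16 =81
r16=10000 pc1: +2 =83
r17=10001 pc2: +4 =87
r18=10010 pc2: +4 =91
r19=10011 pc3: +8 =99
r20=10100 pc2: +4 =103
r21=10101 pc3: +8 =111
r22=10110 pc3: +8 =119
r23=10111 pc4: +16 =135
r24=11000 pc2: +4 =139
r25=11001 pc3: +8 =147
r26=11010 pc3: +8 =155
r27=11011 pc4: +16 =171
r28=11100 pc3: +8 =179
r29=11101 pc4: +16 =195
r30=11110 pc4: +16 =211
r31=11111 pc5: +32 =243
r32=100000 pc1: +2 =245
r33=100001 pc2: +4 =249
r34=100010 pc2: +4 =253
r35=100011 pc3: +8 =261
r36=100100 pc2: +4 =265
r37=100101 pc3: +8 =273
r38=100110 pc3: +8 =281
r39=100111 pc4: +16 =297
r40=101000 pc2: +4 =301
r41=101001 pc3: +8 =309
r42=101010 pc3: +8 =317
r43=101011 pc4: +16 =333
r44=101100 pc3: +8 =341
r45=101101 pc4: +16 =357
r46=101110 pc4: +16 =373
r47=101111 pc5: +32 =405
r48=110000 pc2: +4 =409
r49=110001 pc3: +8 =417
r50=110010 pc3: +8 =425
r51=110011 pc4: +16 =441
r52=110100 pc3: +8 =449
r53=110101 pc4: +16 =465
r54=110110 pc4: +16 =481
r55=110111 pc5: +32 =513
r56=111000 pc3: +8 =521
r57=111001 pc4: +16 =537
r58=111010 pc4: +16 =553
r59=111011 pc5: +32 =585
r60=111100 pc4: +16 =601
r61=111101 pc5: +32 =633
r62=111110 pc5: +32 =665
r63=111111 pc6: +64 =729
r64=1000000 pc1: +2 =731
r65=1000001 pc2: +4 =735
r66=1000010 pc2: +4 =739
r67=1000011 pc3: +8 =747
r68=1000100 pc2: +4 =751
r69=1000101 pc3: +8 =759
r70=1000110 pc3: +8 =767
r71=1000111 pc4: +16 =783
r72=1001000 pc2: +4 =787
r73=1001001 pc3: +8 =795
r74=1001010 pc3: +8 =803
r75=1001011 pc4: +16 =819
r76=1001100 pc3: +8 =827
r77=1001101 pc4: +16 =843
r78=1001110 pc4: +16 =859
r79=1001111 pc5: +32 =891
r80=1010000 pc2: +4 =895
r81=1010001 pc3: +8 =903
r82=1010010 pc3: +8 =911
r83=1010011 pc4: +16 =927
r84=1010100 pc3: +8 =935
r85=1010101 pc4: +16 =951
r86=1010110 pc4: +16 =967
r87=1010111 pc5: +32 =999
r88=1011000 pc3: +8 =1007
r89=1011001 pc4: +16 =1023
r90=1011010 pc4: +16 =1039
r91=1011011 pc5: +32 =1071
r92=1011100 pc4: +16 =1087
r93=1011101 pc5: +32 =1119
r94=1011110 pc5: +32 =1151
r95=1011111 pc6: +64 =1215

Answer: 1215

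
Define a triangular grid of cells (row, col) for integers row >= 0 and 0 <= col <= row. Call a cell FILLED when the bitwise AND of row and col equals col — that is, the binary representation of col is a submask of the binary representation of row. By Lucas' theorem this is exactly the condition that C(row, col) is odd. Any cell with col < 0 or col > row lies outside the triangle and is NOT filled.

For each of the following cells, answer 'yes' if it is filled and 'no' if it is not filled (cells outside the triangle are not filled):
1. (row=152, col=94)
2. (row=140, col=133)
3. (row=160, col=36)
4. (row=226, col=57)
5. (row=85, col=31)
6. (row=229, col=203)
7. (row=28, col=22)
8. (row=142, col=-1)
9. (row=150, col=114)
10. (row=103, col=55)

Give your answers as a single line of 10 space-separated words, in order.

Answer: no no no no no no no no no no

Derivation:
(152,94): row=0b10011000, col=0b1011110, row AND col = 0b11000 = 24; 24 != 94 -> empty
(140,133): row=0b10001100, col=0b10000101, row AND col = 0b10000100 = 132; 132 != 133 -> empty
(160,36): row=0b10100000, col=0b100100, row AND col = 0b100000 = 32; 32 != 36 -> empty
(226,57): row=0b11100010, col=0b111001, row AND col = 0b100000 = 32; 32 != 57 -> empty
(85,31): row=0b1010101, col=0b11111, row AND col = 0b10101 = 21; 21 != 31 -> empty
(229,203): row=0b11100101, col=0b11001011, row AND col = 0b11000001 = 193; 193 != 203 -> empty
(28,22): row=0b11100, col=0b10110, row AND col = 0b10100 = 20; 20 != 22 -> empty
(142,-1): col outside [0, 142] -> not filled
(150,114): row=0b10010110, col=0b1110010, row AND col = 0b10010 = 18; 18 != 114 -> empty
(103,55): row=0b1100111, col=0b110111, row AND col = 0b100111 = 39; 39 != 55 -> empty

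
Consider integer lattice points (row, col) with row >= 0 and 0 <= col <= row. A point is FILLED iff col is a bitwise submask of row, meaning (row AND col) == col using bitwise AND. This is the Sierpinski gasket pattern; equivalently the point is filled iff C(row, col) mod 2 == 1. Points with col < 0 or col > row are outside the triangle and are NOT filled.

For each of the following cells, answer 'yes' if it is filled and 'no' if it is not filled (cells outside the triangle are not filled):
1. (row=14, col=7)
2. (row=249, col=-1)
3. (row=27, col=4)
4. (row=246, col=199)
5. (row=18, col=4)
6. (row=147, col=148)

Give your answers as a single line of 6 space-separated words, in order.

(14,7): row=0b1110, col=0b111, row AND col = 0b110 = 6; 6 != 7 -> empty
(249,-1): col outside [0, 249] -> not filled
(27,4): row=0b11011, col=0b100, row AND col = 0b0 = 0; 0 != 4 -> empty
(246,199): row=0b11110110, col=0b11000111, row AND col = 0b11000110 = 198; 198 != 199 -> empty
(18,4): row=0b10010, col=0b100, row AND col = 0b0 = 0; 0 != 4 -> empty
(147,148): col outside [0, 147] -> not filled

Answer: no no no no no no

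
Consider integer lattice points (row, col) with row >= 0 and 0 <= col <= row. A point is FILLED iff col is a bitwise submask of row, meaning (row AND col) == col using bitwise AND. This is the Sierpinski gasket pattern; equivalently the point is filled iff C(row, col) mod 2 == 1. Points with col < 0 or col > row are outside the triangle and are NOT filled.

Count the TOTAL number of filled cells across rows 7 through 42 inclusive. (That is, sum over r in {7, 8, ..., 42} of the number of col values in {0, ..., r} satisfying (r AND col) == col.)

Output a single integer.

Answer: 298

Derivation:
r7=111 pc3: +8 =8
r8=1000 pc1: +2 =10
r9=1001 pc2: +4 =14
r10=1010 pc2: +4 =18
r11=1011 pc3: +8 =26
r12=1100 pc2: +4 =30
r13=1101 pc3: +8 =38
r14=1110 pc3: +8 =46
r15=1111 pc4: +16 =62
r16=10000 pc1: +2 =64
r17=10001 pc2: +4 =68
r18=10010 pc2: +4 =72
r19=10011 pc3: +8 =80
r20=10100 pc2: +4 =84
r21=10101 pc3: +8 =92
r22=10110 pc3: +8 =100
r23=10111 pc4: +16 =116
r24=11000 pc2: +4 =120
r25=11001 pc3: +8 =128
r26=11010 pc3: +8 =136
r27=11011 pc4: +16 =152
r28=11100 pc3: +8 =160
r29=11101 pc4: +16 =176
r30=11110 pc4: +16 =192
r31=11111 pc5: +32 =224
r32=100000 pc1: +2 =226
r33=100001 pc2: +4 =230
r34=100010 pc2: +4 =234
r35=100011 pc3: +8 =242
r36=100100 pc2: +4 =246
r37=100101 pc3: +8 =254
r38=100110 pc3: +8 =262
r39=100111 pc4: +16 =278
r40=101000 pc2: +4 =282
r41=101001 pc3: +8 =290
r42=101010 pc3: +8 =298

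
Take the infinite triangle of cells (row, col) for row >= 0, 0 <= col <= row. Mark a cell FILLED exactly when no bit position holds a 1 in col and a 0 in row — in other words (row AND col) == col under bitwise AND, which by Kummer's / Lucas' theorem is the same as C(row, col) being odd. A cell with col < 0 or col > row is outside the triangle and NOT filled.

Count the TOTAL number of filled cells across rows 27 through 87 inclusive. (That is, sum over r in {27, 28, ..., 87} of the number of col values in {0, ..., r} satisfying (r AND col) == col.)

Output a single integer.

r27=11011 pc4: +16 =16
r28=11100 pc3: +8 =24
r29=11101 pc4: +16 =40
r30=11110 pc4: +16 =56
r31=11111 pc5: +32 =88
r32=100000 pc1: +2 =90
r33=100001 pc2: +4 =94
r34=100010 pc2: +4 =98
r35=100011 pc3: +8 =106
r36=100100 pc2: +4 =110
r37=100101 pc3: +8 =118
r38=100110 pc3: +8 =126
r39=100111 pc4: +16 =142
r40=101000 pc2: +4 =146
r41=101001 pc3: +8 =154
r42=101010 pc3: +8 =162
r43=101011 pc4: +16 =178
r44=101100 pc3: +8 =186
r45=101101 pc4: +16 =202
r46=101110 pc4: +16 =218
r47=101111 pc5: +32 =250
r48=110000 pc2: +4 =254
r49=110001 pc3: +8 =262
r50=110010 pc3: +8 =270
r51=110011 pc4: +16 =286
r52=110100 pc3: +8 =294
r53=110101 pc4: +16 =310
r54=110110 pc4: +16 =326
r55=110111 pc5: +32 =358
r56=111000 pc3: +8 =366
r57=111001 pc4: +16 =382
r58=111010 pc4: +16 =398
r59=111011 pc5: +32 =430
r60=111100 pc4: +16 =446
r61=111101 pc5: +32 =478
r62=111110 pc5: +32 =510
r63=111111 pc6: +64 =574
r64=1000000 pc1: +2 =576
r65=1000001 pc2: +4 =580
r66=1000010 pc2: +4 =584
r67=1000011 pc3: +8 =592
r68=1000100 pc2: +4 =596
r69=1000101 pc3: +8 =604
r70=1000110 pc3: +8 =612
r71=1000111 pc4: +16 =628
r72=1001000 pc2: +4 =632
r73=1001001 pc3: +8 =640
r74=1001010 pc3: +8 =648
r75=1001011 pc4: +16 =664
r76=1001100 pc3: +8 =672
r77=1001101 pc4: +16 =688
r78=1001110 pc4: +16 =704
r79=1001111 pc5: +32 =736
r80=1010000 pc2: +4 =740
r81=1010001 pc3: +8 =748
r82=1010010 pc3: +8 =756
r83=1010011 pc4: +16 =772
r84=1010100 pc3: +8 =780
r85=1010101 pc4: +16 =796
r86=1010110 pc4: +16 =812
r87=1010111 pc5: +32 =844

Answer: 844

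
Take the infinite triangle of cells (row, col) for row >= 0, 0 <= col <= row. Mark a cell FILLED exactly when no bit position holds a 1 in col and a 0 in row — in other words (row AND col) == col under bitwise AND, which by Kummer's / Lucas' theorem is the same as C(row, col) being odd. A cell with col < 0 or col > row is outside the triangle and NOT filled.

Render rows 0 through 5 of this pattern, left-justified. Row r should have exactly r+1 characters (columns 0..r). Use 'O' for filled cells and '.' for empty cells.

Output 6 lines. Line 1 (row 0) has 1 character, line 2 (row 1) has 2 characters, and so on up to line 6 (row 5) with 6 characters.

r0=0: O
r1=1: OO
r2=10: O.O
r3=11: OOOO
r4=100: O...O
r5=101: OO..OO

Answer: O
OO
O.O
OOOO
O...O
OO..OO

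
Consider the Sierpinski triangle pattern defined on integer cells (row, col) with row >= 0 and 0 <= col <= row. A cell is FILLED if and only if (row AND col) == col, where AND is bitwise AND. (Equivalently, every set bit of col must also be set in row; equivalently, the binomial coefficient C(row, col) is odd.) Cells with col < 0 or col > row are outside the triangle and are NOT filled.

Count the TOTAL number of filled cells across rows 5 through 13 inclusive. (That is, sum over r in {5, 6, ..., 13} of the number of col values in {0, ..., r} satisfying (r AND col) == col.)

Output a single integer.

Answer: 46

Derivation:
r5=101 pc2: +4 =4
r6=110 pc2: +4 =8
r7=111 pc3: +8 =16
r8=1000 pc1: +2 =18
r9=1001 pc2: +4 =22
r10=1010 pc2: +4 =26
r11=1011 pc3: +8 =34
r12=1100 pc2: +4 =38
r13=1101 pc3: +8 =46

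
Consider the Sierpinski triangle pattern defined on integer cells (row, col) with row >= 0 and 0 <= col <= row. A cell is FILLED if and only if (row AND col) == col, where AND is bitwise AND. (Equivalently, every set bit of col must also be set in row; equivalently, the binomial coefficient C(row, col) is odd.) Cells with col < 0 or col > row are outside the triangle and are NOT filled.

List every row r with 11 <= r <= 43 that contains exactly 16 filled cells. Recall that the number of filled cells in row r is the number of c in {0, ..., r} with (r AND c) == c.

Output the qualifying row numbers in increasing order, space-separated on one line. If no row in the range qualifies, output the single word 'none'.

Row r has 2^popcount(r) filled cells, so we need popcount(r) = log2(16) = 4.
Scan r = 11..43 and keep those with exactly 4 one-bits:
r=11=1011 popcount=3 -> skip
r=12=1100 popcount=2 -> skip
r=13=1101 popcount=3 -> skip
r=14=1110 popcount=3 -> skip
r=15=1111 popcount=4 -> KEEP
r=16=10000 popcount=1 -> skip
r=17=10001 popcount=2 -> skip
r=18=10010 popcount=2 -> skip
r=19=10011 popcount=3 -> skip
r=20=10100 popcount=2 -> skip
r=21=10101 popcount=3 -> skip
r=22=10110 popcount=3 -> skip
r=23=10111 popcount=4 -> KEEP
r=24=11000 popcount=2 -> skip
r=25=11001 popcount=3 -> skip
r=26=11010 popcount=3 -> skip
r=27=11011 popcount=4 -> KEEP
r=28=11100 popcount=3 -> skip
r=29=11101 popcount=4 -> KEEP
r=30=11110 popcount=4 -> KEEP
r=31=11111 popcount=5 -> skip
r=32=100000 popcount=1 -> skip
r=33=100001 popcount=2 -> skip
r=34=100010 popcount=2 -> skip
r=35=100011 popcount=3 -> skip
r=36=100100 popcount=2 -> skip
r=37=100101 popcount=3 -> skip
r=38=100110 popcount=3 -> skip
r=39=100111 popcount=4 -> KEEP
r=40=101000 popcount=2 -> skip
r=41=101001 popcount=3 -> skip
r=42=101010 popcount=3 -> skip
r=43=101011 popcount=4 -> KEEP
Kept rows: 15 23 27 29 30 39 43

Answer: 15 23 27 29 30 39 43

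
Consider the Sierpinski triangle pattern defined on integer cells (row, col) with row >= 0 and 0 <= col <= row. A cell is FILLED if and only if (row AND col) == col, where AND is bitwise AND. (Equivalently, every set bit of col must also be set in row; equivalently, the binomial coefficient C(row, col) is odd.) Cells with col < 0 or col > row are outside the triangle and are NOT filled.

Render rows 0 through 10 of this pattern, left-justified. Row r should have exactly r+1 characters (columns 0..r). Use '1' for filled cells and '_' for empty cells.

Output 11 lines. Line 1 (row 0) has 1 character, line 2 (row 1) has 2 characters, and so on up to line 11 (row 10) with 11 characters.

r0=0: 1
r1=1: 11
r2=10: 1_1
r3=11: 1111
r4=100: 1___1
r5=101: 11__11
r6=110: 1_1_1_1
r7=111: 11111111
r8=1000: 1_______1
r9=1001: 11______11
r10=1010: 1_1_____1_1

Answer: 1
11
1_1
1111
1___1
11__11
1_1_1_1
11111111
1_______1
11______11
1_1_____1_1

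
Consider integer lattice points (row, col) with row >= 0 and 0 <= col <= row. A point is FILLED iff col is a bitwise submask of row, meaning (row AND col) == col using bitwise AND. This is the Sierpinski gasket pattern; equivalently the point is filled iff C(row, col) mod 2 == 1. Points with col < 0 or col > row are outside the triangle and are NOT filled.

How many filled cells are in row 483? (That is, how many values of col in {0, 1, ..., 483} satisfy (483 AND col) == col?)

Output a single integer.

Answer: 64

Derivation:
483 in binary = 111100011
popcount(483) = number of 1-bits in 111100011 = 6
A col c satisfies (483 AND c) == c iff every set bit of c is also set in 483; each of the 6 set bits of 483 can independently be on or off in c.
count = 2^6 = 64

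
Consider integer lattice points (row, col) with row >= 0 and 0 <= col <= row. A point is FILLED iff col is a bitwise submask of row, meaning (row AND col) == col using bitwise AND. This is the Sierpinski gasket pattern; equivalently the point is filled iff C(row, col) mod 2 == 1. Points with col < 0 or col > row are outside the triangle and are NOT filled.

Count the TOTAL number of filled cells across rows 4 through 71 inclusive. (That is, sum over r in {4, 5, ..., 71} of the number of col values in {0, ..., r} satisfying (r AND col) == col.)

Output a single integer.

r4=100 pc1: +2 =2
r5=101 pc2: +4 =6
r6=110 pc2: +4 =10
r7=111 pc3: +8 =18
r8=1000 pc1: +2 =20
r9=1001 pc2: +4 =24
r10=1010 pc2: +4 =28
r11=1011 pc3: +8 =36
r12=1100 pc2: +4 =40
r13=1101 pc3: +8 =48
r14=1110 pc3: +8 =56
r15=1111 pc4: +16 =72
r16=10000 pc1: +2 =74
r17=10001 pc2: +4 =78
r18=10010 pc2: +4 =82
r19=10011 pc3: +8 =90
r20=10100 pc2: +4 =94
r21=10101 pc3: +8 =102
r22=10110 pc3: +8 =110
r23=10111 pc4: +16 =126
r24=11000 pc2: +4 =130
r25=11001 pc3: +8 =138
r26=11010 pc3: +8 =146
r27=11011 pc4: +16 =162
r28=11100 pc3: +8 =170
r29=11101 pc4: +16 =186
r30=11110 pc4: +16 =202
r31=11111 pc5: +32 =234
r32=100000 pc1: +2 =236
r33=100001 pc2: +4 =240
r34=100010 pc2: +4 =244
r35=100011 pc3: +8 =252
r36=100100 pc2: +4 =256
r37=100101 pc3: +8 =264
r38=100110 pc3: +8 =272
r39=100111 pc4: +16 =288
r40=101000 pc2: +4 =292
r41=101001 pc3: +8 =300
r42=101010 pc3: +8 =308
r43=101011 pc4: +16 =324
r44=101100 pc3: +8 =332
r45=101101 pc4: +16 =348
r46=101110 pc4: +16 =364
r47=101111 pc5: +32 =396
r48=110000 pc2: +4 =400
r49=110001 pc3: +8 =408
r50=110010 pc3: +8 =416
r51=110011 pc4: +16 =432
r52=110100 pc3: +8 =440
r53=110101 pc4: +16 =456
r54=110110 pc4: +16 =472
r55=110111 pc5: +32 =504
r56=111000 pc3: +8 =512
r57=111001 pc4: +16 =528
r58=111010 pc4: +16 =544
r59=111011 pc5: +32 =576
r60=111100 pc4: +16 =592
r61=111101 pc5: +32 =624
r62=111110 pc5: +32 =656
r63=111111 pc6: +64 =720
r64=1000000 pc1: +2 =722
r65=1000001 pc2: +4 =726
r66=1000010 pc2: +4 =730
r67=1000011 pc3: +8 =738
r68=1000100 pc2: +4 =742
r69=1000101 pc3: +8 =750
r70=1000110 pc3: +8 =758
r71=1000111 pc4: +16 =774

Answer: 774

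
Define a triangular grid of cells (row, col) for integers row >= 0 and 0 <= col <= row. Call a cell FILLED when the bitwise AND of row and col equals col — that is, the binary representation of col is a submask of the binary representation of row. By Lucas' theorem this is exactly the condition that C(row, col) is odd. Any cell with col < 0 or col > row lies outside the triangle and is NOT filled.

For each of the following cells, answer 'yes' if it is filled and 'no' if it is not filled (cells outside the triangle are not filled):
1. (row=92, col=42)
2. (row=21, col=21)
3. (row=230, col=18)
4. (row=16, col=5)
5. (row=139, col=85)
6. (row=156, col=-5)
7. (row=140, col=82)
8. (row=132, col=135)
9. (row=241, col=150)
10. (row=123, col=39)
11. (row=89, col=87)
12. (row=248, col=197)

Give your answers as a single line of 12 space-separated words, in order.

Answer: no yes no no no no no no no no no no

Derivation:
(92,42): row=0b1011100, col=0b101010, row AND col = 0b1000 = 8; 8 != 42 -> empty
(21,21): row=0b10101, col=0b10101, row AND col = 0b10101 = 21; 21 == 21 -> filled
(230,18): row=0b11100110, col=0b10010, row AND col = 0b10 = 2; 2 != 18 -> empty
(16,5): row=0b10000, col=0b101, row AND col = 0b0 = 0; 0 != 5 -> empty
(139,85): row=0b10001011, col=0b1010101, row AND col = 0b1 = 1; 1 != 85 -> empty
(156,-5): col outside [0, 156] -> not filled
(140,82): row=0b10001100, col=0b1010010, row AND col = 0b0 = 0; 0 != 82 -> empty
(132,135): col outside [0, 132] -> not filled
(241,150): row=0b11110001, col=0b10010110, row AND col = 0b10010000 = 144; 144 != 150 -> empty
(123,39): row=0b1111011, col=0b100111, row AND col = 0b100011 = 35; 35 != 39 -> empty
(89,87): row=0b1011001, col=0b1010111, row AND col = 0b1010001 = 81; 81 != 87 -> empty
(248,197): row=0b11111000, col=0b11000101, row AND col = 0b11000000 = 192; 192 != 197 -> empty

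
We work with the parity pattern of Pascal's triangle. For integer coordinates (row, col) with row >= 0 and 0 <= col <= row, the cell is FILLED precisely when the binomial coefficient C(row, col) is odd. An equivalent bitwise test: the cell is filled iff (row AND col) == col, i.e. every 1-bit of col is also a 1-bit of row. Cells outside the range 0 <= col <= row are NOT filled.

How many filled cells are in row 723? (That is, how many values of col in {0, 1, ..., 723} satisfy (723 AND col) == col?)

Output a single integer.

Answer: 64

Derivation:
723 in binary = 1011010011
popcount(723) = number of 1-bits in 1011010011 = 6
A col c satisfies (723 AND c) == c iff every set bit of c is also set in 723; each of the 6 set bits of 723 can independently be on or off in c.
count = 2^6 = 64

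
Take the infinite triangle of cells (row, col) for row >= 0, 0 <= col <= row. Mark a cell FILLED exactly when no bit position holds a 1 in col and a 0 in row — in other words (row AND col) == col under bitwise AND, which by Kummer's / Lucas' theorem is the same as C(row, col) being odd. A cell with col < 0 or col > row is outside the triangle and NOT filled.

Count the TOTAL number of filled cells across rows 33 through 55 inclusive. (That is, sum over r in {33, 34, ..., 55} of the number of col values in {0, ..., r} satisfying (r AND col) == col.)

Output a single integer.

r33=100001 pc2: +4 =4
r34=100010 pc2: +4 =8
r35=100011 pc3: +8 =16
r36=100100 pc2: +4 =20
r37=100101 pc3: +8 =28
r38=100110 pc3: +8 =36
r39=100111 pc4: +16 =52
r40=101000 pc2: +4 =56
r41=101001 pc3: +8 =64
r42=101010 pc3: +8 =72
r43=101011 pc4: +16 =88
r44=101100 pc3: +8 =96
r45=101101 pc4: +16 =112
r46=101110 pc4: +16 =128
r47=101111 pc5: +32 =160
r48=110000 pc2: +4 =164
r49=110001 pc3: +8 =172
r50=110010 pc3: +8 =180
r51=110011 pc4: +16 =196
r52=110100 pc3: +8 =204
r53=110101 pc4: +16 =220
r54=110110 pc4: +16 =236
r55=110111 pc5: +32 =268

Answer: 268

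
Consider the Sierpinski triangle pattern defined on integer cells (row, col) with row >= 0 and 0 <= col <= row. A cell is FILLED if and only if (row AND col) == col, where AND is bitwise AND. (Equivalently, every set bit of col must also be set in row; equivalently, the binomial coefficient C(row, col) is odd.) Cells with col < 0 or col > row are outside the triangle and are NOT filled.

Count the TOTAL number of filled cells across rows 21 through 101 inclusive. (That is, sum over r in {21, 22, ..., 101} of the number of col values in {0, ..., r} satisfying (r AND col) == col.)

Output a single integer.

Answer: 1172

Derivation:
r21=10101 pc3: +8 =8
r22=10110 pc3: +8 =16
r23=10111 pc4: +16 =32
r24=11000 pc2: +4 =36
r25=11001 pc3: +8 =44
r26=11010 pc3: +8 =52
r27=11011 pc4: +16 =68
r28=11100 pc3: +8 =76
r29=11101 pc4: +16 =92
r30=11110 pc4: +16 =108
r31=11111 pc5: +32 =140
r32=100000 pc1: +2 =142
r33=100001 pc2: +4 =146
r34=100010 pc2: +4 =150
r35=100011 pc3: +8 =158
r36=100100 pc2: +4 =162
r37=100101 pc3: +8 =170
r38=100110 pc3: +8 =178
r39=100111 pc4: +16 =194
r40=101000 pc2: +4 =198
r41=101001 pc3: +8 =206
r42=101010 pc3: +8 =214
r43=101011 pc4: +16 =230
r44=101100 pc3: +8 =238
r45=101101 pc4: +16 =254
r46=101110 pc4: +16 =270
r47=101111 pc5: +32 =302
r48=110000 pc2: +4 =306
r49=110001 pc3: +8 =314
r50=110010 pc3: +8 =322
r51=110011 pc4: +16 =338
r52=110100 pc3: +8 =346
r53=110101 pc4: +16 =362
r54=110110 pc4: +16 =378
r55=110111 pc5: +32 =410
r56=111000 pc3: +8 =418
r57=111001 pc4: +16 =434
r58=111010 pc4: +16 =450
r59=111011 pc5: +32 =482
r60=111100 pc4: +16 =498
r61=111101 pc5: +32 =530
r62=111110 pc5: +32 =562
r63=111111 pc6: +64 =626
r64=1000000 pc1: +2 =628
r65=1000001 pc2: +4 =632
r66=1000010 pc2: +4 =636
r67=1000011 pc3: +8 =644
r68=1000100 pc2: +4 =648
r69=1000101 pc3: +8 =656
r70=1000110 pc3: +8 =664
r71=1000111 pc4: +16 =680
r72=1001000 pc2: +4 =684
r73=1001001 pc3: +8 =692
r74=1001010 pc3: +8 =700
r75=1001011 pc4: +16 =716
r76=1001100 pc3: +8 =724
r77=1001101 pc4: +16 =740
r78=1001110 pc4: +16 =756
r79=1001111 pc5: +32 =788
r80=1010000 pc2: +4 =792
r81=1010001 pc3: +8 =800
r82=1010010 pc3: +8 =808
r83=1010011 pc4: +16 =824
r84=1010100 pc3: +8 =832
r85=1010101 pc4: +16 =848
r86=1010110 pc4: +16 =864
r87=1010111 pc5: +32 =896
r88=1011000 pc3: +8 =904
r89=1011001 pc4: +16 =920
r90=1011010 pc4: +16 =936
r91=1011011 pc5: +32 =968
r92=1011100 pc4: +16 =984
r93=1011101 pc5: +32 =1016
r94=1011110 pc5: +32 =1048
r95=1011111 pc6: +64 =1112
r96=1100000 pc2: +4 =1116
r97=1100001 pc3: +8 =1124
r98=1100010 pc3: +8 =1132
r99=1100011 pc4: +16 =1148
r100=1100100 pc3: +8 =1156
r101=1100101 pc4: +16 =1172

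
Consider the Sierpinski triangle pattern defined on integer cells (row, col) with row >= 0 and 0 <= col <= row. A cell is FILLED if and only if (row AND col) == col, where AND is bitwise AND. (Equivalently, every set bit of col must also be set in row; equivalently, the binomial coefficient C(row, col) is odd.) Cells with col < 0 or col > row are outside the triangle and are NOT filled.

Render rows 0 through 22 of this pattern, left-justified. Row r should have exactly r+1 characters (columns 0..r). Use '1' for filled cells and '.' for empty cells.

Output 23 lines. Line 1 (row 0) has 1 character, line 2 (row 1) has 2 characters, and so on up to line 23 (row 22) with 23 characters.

Answer: 1
11
1.1
1111
1...1
11..11
1.1.1.1
11111111
1.......1
11......11
1.1.....1.1
1111....1111
1...1...1...1
11..11..11..11
1.1.1.1.1.1.1.1
1111111111111111
1...............1
11..............11
1.1.............1.1
1111............1111
1...1...........1...1
11..11..........11..11
1.1.1.1.........1.1.1.1

Derivation:
r0=0: 1
r1=1: 11
r2=10: 1.1
r3=11: 1111
r4=100: 1...1
r5=101: 11..11
r6=110: 1.1.1.1
r7=111: 11111111
r8=1000: 1.......1
r9=1001: 11......11
r10=1010: 1.1.....1.1
r11=1011: 1111....1111
r12=1100: 1...1...1...1
r13=1101: 11..11..11..11
r14=1110: 1.1.1.1.1.1.1.1
r15=1111: 1111111111111111
r16=10000: 1...............1
r17=10001: 11..............11
r18=10010: 1.1.............1.1
r19=10011: 1111............1111
r20=10100: 1...1...........1...1
r21=10101: 11..11..........11..11
r22=10110: 1.1.1.1.........1.1.1.1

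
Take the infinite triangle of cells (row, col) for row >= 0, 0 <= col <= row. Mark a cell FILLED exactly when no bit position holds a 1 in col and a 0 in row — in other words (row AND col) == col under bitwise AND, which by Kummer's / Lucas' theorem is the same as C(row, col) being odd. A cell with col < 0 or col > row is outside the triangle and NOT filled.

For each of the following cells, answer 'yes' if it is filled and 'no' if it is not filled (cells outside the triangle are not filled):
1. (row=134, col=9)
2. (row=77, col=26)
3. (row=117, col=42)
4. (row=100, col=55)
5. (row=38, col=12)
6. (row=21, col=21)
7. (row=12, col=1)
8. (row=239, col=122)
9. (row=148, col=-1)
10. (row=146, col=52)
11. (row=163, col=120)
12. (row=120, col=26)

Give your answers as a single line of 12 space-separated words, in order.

Answer: no no no no no yes no no no no no no

Derivation:
(134,9): row=0b10000110, col=0b1001, row AND col = 0b0 = 0; 0 != 9 -> empty
(77,26): row=0b1001101, col=0b11010, row AND col = 0b1000 = 8; 8 != 26 -> empty
(117,42): row=0b1110101, col=0b101010, row AND col = 0b100000 = 32; 32 != 42 -> empty
(100,55): row=0b1100100, col=0b110111, row AND col = 0b100100 = 36; 36 != 55 -> empty
(38,12): row=0b100110, col=0b1100, row AND col = 0b100 = 4; 4 != 12 -> empty
(21,21): row=0b10101, col=0b10101, row AND col = 0b10101 = 21; 21 == 21 -> filled
(12,1): row=0b1100, col=0b1, row AND col = 0b0 = 0; 0 != 1 -> empty
(239,122): row=0b11101111, col=0b1111010, row AND col = 0b1101010 = 106; 106 != 122 -> empty
(148,-1): col outside [0, 148] -> not filled
(146,52): row=0b10010010, col=0b110100, row AND col = 0b10000 = 16; 16 != 52 -> empty
(163,120): row=0b10100011, col=0b1111000, row AND col = 0b100000 = 32; 32 != 120 -> empty
(120,26): row=0b1111000, col=0b11010, row AND col = 0b11000 = 24; 24 != 26 -> empty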